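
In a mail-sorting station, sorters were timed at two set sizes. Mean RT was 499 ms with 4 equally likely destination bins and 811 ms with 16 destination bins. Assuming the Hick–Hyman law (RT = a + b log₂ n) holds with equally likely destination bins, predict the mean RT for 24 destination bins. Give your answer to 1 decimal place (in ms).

902.3 ms

Solve the two-equation system in a and b:
  b = (811 − 499) / (log₂ 16 − log₂ 4) = 312 / (4 − 2) = 156.000 ms/bit
  a = 499 − 156.000 × 2 = 187.000 ms
Then RT(24) = 187.000 + 156.000 × log₂ 24 = 187.000 + 156.000 × 4.5850 ≈ 902.254 ms.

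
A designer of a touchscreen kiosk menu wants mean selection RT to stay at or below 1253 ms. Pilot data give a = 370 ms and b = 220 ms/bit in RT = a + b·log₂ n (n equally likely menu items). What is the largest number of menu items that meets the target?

16

Set 370 + 220·log₂ n ≤ 1253 → log₂ n ≤ (1253 − 370)/220 = 4.0136.
So n ≤ 2^4.0136 = 16.152; the largest integer n is 16.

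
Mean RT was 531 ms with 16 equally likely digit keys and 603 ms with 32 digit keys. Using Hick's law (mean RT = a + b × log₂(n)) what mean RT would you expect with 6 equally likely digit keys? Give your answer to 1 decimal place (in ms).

429.1 ms

Solve the two-equation system in a and b:
  b = (603 − 531) / (log₂ 32 − log₂ 16) = 72 / (5 − 4) = 72.000 ms/bit
  a = 531 − 72.000 × 4 = 243.000 ms
Then RT(6) = 243.000 + 72.000 × log₂ 6 = 243.000 + 72.000 × 2.5850 ≈ 429.117 ms.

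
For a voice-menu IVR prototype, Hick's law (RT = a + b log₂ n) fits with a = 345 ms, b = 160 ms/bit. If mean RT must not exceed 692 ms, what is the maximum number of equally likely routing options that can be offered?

Set 345 + 160·log₂ n ≤ 692 → log₂ n ≤ (692 − 345)/160 = 2.1688.
So n ≤ 2^2.1688 = 4.496; the largest integer n is 4.

4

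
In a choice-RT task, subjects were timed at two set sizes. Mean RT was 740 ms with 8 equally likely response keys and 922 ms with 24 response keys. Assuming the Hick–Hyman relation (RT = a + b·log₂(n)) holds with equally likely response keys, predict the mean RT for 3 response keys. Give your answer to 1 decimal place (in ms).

RT is linear in log₂ n, so two points fix the line:
  b = (922 − 740) / (log₂ 24 − log₂ 8) = 182 / (4.5850 − 3) = 114.829 ms/bit
  a = 740 − 114.829 × 3 = 395.512 ms
Then RT(3) = 395.512 + 114.829 × log₂ 3 = 395.512 + 114.829 × 1.5850 ≈ 577.512 ms.

577.5 ms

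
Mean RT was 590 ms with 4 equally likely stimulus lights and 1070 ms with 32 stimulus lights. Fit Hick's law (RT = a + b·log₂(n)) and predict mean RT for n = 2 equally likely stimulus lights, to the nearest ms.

430 ms

RT is linear in log₂ n, so two points fix the line:
  b = (1070 − 590) / (log₂ 32 − log₂ 4) = 480 / (5 − 2) = 160 ms/bit
  a = 590 − 160 × 2 = 270 ms
Then RT(2) = 270 + 160 × log₂ 2 = 270 + 160 × 1 ≈ 430.000 ms.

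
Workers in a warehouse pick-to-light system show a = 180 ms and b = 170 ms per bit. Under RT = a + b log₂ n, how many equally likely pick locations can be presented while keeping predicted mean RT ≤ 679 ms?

Set 180 + 170·log₂ n ≤ 679 → log₂ n ≤ (679 − 180)/170 = 2.9353.
So n ≤ 2^2.9353 = 7.649; the largest integer n is 7.

7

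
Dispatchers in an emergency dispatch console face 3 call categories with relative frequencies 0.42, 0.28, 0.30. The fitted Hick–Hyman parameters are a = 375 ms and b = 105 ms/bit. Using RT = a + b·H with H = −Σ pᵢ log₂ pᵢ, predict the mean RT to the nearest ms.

539 ms

Entropy contributions −pᵢ log₂ pᵢ: 0.5256, 0.5142, 0.5211; sum H = 1.5610 bits.
RT = a + bH = 375 + 105·1.5610 = 538.90 ms.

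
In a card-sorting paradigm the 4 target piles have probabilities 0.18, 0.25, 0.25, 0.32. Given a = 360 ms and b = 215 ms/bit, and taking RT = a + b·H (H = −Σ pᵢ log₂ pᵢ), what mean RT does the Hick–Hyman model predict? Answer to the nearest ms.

H = 0.18·log₂(1/0.18) + 0.25·log₂(1/0.25) + 0.25·log₂(1/0.25) + 0.32·log₂(1/0.32) = 1.9713 bits.
RT = 360 + 215 × 1.9713 = 783.84 ms.

784 ms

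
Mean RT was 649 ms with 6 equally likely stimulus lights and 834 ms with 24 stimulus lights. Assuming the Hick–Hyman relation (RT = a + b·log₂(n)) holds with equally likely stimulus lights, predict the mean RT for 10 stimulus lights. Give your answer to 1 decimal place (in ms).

RT is linear in log₂ n, so two points fix the line:
  b = (834 − 649) / (log₂ 24 − log₂ 6) = 185 / (4.5850 − 2.5850) = 92.500 ms/bit
  a = 649 − 92.500 × 2.5850 = 409.891 ms
Then RT(10) = 409.891 + 92.500 × log₂ 10 = 409.891 + 92.500 × 3.3219 ≈ 717.169 ms.

717.2 ms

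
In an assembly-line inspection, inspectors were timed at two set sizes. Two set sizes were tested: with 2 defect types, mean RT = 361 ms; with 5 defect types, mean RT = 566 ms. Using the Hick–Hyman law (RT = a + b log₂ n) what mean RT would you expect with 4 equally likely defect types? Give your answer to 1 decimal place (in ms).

516.1 ms

Fit slope and intercept:
  b = (566 − 361) / (log₂ 5 − log₂ 2) = 205 / (2.3219 − 1) = 155.077 ms/bit
  a = 361 − 155.077 × 1 = 205.923 ms
Then RT(4) = 205.923 + 155.077 × log₂ 4 = 205.923 + 155.077 × 2 ≈ 516.077 ms.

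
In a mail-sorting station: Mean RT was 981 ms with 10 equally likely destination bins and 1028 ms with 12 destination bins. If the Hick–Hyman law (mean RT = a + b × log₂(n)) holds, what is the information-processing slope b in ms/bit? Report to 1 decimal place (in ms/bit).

Slope: b = (1028 − 981) / (log₂ 12 − log₂ 10) = 47/0.2630 = 178.684 ms/bit.

178.7 ms/bit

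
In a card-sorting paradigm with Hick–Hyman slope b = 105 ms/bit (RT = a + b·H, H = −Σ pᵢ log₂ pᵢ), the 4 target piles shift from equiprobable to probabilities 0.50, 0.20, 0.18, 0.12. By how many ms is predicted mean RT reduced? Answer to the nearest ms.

Equiprobable entropy H₀ = log₂ 4 = 2.0000 bits.
Skewed entropy H = −Σ pᵢ log₂ pᵢ = 1.7768 bits.
ΔRT = b·(H₀ − H) = 105 × 0.2232 = 23.44 ms.

23 ms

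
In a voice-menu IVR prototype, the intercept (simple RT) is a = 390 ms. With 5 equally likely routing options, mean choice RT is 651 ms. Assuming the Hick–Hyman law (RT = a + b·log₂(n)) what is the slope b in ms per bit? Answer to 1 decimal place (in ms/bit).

log₂(5) = 2.3219 bits.
b = (RT − a)/log₂ n = (651 − 390) / 2.3219 = 112.407 ms/bit.

112.4 ms/bit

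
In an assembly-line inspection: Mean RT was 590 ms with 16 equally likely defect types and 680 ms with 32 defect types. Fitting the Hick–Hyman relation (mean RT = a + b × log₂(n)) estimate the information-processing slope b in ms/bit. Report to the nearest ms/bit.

b = (RT₂ − RT₁)/(log₂ n₂ − log₂ n₁) = (680 − 590)/(5 − 4) = 90 ms/bit.

90 ms/bit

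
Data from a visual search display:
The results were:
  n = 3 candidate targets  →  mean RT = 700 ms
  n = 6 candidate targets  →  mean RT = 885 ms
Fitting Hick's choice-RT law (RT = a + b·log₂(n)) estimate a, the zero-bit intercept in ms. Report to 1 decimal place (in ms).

406.8 ms

Slope: b = (885 − 700) / (log₂ 6 − log₂ 3) = 185/1.0000 = 185.000 ms/bit.
a = RT₁ − b·log₂ n₁ = 700 − 185.000 × 1.5850 = 406.782 ms.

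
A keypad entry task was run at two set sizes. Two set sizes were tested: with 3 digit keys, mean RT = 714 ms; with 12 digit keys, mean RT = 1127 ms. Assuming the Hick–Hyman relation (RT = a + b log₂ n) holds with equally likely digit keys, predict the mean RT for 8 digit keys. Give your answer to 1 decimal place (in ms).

Solve the two-equation system in a and b:
  b = (1127 − 714) / (log₂ 12 − log₂ 3) = 413 / (3.5850 − 1.5850) = 206.500 ms/bit
  a = 714 − 206.500 × 1.5850 = 386.705 ms
Then RT(8) = 386.705 + 206.500 × log₂ 8 = 386.705 + 206.500 × 3 ≈ 1006.205 ms.

1006.2 ms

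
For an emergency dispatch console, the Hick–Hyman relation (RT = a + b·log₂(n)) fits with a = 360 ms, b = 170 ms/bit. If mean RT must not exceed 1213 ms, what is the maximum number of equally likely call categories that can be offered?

170·log₂ n ≤ 1213 − 360 = 853, giving log₂ n ≤ 5.0176 and n ≤ 32.394. The largest whole number is 32.

32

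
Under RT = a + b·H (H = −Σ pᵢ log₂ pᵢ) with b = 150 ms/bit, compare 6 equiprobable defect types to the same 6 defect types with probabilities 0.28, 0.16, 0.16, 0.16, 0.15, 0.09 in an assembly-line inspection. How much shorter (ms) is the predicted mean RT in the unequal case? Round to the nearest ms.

12 ms

Equiprobable entropy H₀ = log₂ 6 = 2.5850 bits.
Skewed entropy H = −Σ pᵢ log₂ pᵢ = 2.5065 bits.
ΔRT = b·(H₀ − H) = 150 × 0.0785 = 11.77 ms.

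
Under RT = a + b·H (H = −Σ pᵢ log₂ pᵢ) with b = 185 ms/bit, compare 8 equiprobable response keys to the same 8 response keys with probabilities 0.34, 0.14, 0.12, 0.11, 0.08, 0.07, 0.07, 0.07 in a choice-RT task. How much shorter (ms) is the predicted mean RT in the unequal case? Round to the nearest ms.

48 ms

The RT saving is b·ΔH. Equiprobable H₀ = log₂(8) = 3.0000 bits; with the given probabilities H = 2.7408 bits.
b·(H₀ − H) = 185 × (3.0000 − 2.7408) = 47.95 ms.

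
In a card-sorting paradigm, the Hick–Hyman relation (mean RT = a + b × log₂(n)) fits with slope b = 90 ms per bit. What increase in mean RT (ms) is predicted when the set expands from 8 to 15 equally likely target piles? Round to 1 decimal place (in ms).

81.6 ms

The intercept a cancels: ΔRT = b·(log₂ n₂ − log₂ n₁) = b·log₂(n₂/n₁).
log₂(15) − log₂(8) = 3.9069 − 3 = 0.9069.
ΔRT = 90 × 0.9069 = 81.620 ms.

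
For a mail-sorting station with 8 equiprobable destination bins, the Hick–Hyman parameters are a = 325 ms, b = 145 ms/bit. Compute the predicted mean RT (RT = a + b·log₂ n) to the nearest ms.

760 ms

log₂(8) = 3 bits, so RT = 325 + 145 × 3 ≈ 760.000 ms.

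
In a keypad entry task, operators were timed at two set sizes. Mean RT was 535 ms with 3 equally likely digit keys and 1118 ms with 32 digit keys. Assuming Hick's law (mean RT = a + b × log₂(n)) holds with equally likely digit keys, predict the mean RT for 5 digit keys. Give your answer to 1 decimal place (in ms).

660.8 ms

Fit slope and intercept:
  b = (1118 − 535) / (log₂ 32 − log₂ 3) = 583 / (5 − 1.5850) = 170.716 ms/bit
  a = 535 − 170.716 × 1.5850 = 264.422 ms
Then RT(5) = 264.422 + 170.716 × log₂ 5 = 264.422 + 170.716 × 2.3219 ≈ 660.811 ms.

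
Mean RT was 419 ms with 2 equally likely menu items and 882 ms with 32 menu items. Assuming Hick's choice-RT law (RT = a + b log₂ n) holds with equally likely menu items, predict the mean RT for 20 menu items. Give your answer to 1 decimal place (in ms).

With log₂ n on the abscissa the relation is linear; from the two conditions:
  b = (882 − 419) / (log₂ 32 − log₂ 2) = 463 / (5 − 1) = 115.750 ms/bit
  a = 419 − 115.750 × 1 = 303.250 ms
Then RT(20) = 303.250 + 115.750 × log₂ 20 = 303.250 + 115.750 × 4.3219 ≈ 803.513 ms.

803.5 ms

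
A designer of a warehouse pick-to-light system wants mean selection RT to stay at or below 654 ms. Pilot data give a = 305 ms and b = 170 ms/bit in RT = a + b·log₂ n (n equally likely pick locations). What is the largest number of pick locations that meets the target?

Set 305 + 170·log₂ n ≤ 654 → log₂ n ≤ (654 − 305)/170 = 2.0529.
So n ≤ 2^2.0529 = 4.150; the largest integer n is 4.

4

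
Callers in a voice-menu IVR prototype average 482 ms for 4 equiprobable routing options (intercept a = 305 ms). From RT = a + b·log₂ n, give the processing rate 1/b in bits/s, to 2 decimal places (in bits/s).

Choice component = 482 − 305 = 177 ms over log₂(4) = 2 bits.
b = 177 / 2 = 88.500 ms/bit, so 1/b = 11.299 bits/s.

11.30 bits/s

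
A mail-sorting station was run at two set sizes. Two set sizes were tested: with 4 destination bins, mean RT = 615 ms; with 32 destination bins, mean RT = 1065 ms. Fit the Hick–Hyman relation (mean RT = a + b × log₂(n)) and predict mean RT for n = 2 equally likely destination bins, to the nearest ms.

465 ms

RT is linear in log₂ n, so two points fix the line:
  b = (1065 − 615) / (log₂ 32 − log₂ 4) = 450 / (5 − 2) = 150 ms/bit
  a = 615 − 150 × 2 = 315 ms
Then RT(2) = 315 + 150 × log₂ 2 = 315 + 150 × 1 ≈ 465.000 ms.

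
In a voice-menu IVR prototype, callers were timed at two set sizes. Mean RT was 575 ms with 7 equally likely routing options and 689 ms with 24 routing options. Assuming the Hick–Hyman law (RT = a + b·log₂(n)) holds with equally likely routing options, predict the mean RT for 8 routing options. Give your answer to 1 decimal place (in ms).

With log₂ n on the abscissa the relation is linear; from the two conditions:
  b = (689 − 575) / (log₂ 24 − log₂ 7) = 114 / (4.5850 − 2.8074) = 64.131 ms/bit
  a = 575 − 64.131 × 2.8074 = 394.961 ms
Then RT(8) = 394.961 + 64.131 × log₂ 8 = 394.961 + 64.131 × 3 ≈ 587.355 ms.

587.4 ms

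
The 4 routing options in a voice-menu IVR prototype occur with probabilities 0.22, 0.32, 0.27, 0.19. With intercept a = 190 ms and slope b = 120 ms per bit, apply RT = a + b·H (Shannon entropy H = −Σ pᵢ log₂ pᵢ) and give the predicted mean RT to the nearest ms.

427 ms

Entropy contributions −pᵢ log₂ pᵢ: 0.4806, 0.5260, 0.5100, 0.4552; sum H = 1.9719 bits.
RT = a + bH = 190 + 120·1.9719 = 426.62 ms.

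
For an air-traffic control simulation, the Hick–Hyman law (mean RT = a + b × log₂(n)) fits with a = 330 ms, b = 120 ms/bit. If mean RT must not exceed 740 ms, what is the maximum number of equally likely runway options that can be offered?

10

Information budget: (740 − 330)/120 = 3.4167 bits, so n ≤ 2^3.4167 = 10.679 → at most 10.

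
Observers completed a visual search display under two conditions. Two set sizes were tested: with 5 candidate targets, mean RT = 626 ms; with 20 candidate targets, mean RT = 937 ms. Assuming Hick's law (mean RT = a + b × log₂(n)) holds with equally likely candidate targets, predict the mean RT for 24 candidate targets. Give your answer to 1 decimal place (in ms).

Solve the two-equation system in a and b:
  b = (937 − 626) / (log₂ 20 − log₂ 5) = 311 / (4.3219 − 2.3219) = 155.500 ms/bit
  a = 626 − 155.500 × 2.3219 = 264.940 ms
Then RT(24) = 264.940 + 155.500 × log₂ 24 = 264.940 + 155.500 × 4.5850 ≈ 977.902 ms.

977.9 ms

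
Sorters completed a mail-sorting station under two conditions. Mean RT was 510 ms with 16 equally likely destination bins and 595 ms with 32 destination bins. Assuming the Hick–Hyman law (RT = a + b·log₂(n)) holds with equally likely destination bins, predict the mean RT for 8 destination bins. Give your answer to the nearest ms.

Fit slope and intercept:
  b = (595 − 510) / (log₂ 32 − log₂ 16) = 85 / (5 − 4) = 85 ms/bit
  a = 510 − 85 × 4 = 170 ms
Then RT(8) = 170 + 85 × log₂ 8 = 170 + 85 × 3 ≈ 425.000 ms.

425 ms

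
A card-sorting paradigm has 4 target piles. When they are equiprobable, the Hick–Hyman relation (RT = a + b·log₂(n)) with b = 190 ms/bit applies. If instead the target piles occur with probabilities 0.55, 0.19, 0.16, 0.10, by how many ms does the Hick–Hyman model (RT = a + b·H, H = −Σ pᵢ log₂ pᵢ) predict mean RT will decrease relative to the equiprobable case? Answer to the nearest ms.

Equiprobable entropy H₀ = log₂ 4 = 2.0000 bits.
Skewed entropy H = −Σ pᵢ log₂ pᵢ = 1.6848 bits.
ΔRT = b·(H₀ − H) = 190 × 0.3152 = 59.89 ms.

60 ms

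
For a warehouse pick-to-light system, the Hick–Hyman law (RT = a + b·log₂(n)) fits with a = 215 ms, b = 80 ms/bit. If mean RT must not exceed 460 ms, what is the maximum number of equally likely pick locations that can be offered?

80·log₂ n ≤ 460 − 215 = 245, giving log₂ n ≤ 3.0625 and n ≤ 8.354. The largest whole number is 8.

8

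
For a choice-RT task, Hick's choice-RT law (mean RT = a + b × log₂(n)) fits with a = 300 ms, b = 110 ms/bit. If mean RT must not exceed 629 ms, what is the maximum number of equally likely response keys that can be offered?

Set 300 + 110·log₂ n ≤ 629 → log₂ n ≤ (629 − 300)/110 = 2.9909.
So n ≤ 2^2.9909 = 7.950; the largest integer n is 7.

7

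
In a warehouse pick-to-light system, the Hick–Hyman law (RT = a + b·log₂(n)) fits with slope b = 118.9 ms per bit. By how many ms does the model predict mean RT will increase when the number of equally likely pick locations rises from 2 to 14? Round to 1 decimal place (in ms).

333.8 ms

ΔRT = (a + b log₂ n₂) − (a + b log₂ n₁) = b·(log₂ n₂ − log₂ n₁).
log₂(14) − log₂(2) = 3.8074 − 1 = 2.8074.
ΔRT = 118.9 × 2.8074 = 333.795 ms.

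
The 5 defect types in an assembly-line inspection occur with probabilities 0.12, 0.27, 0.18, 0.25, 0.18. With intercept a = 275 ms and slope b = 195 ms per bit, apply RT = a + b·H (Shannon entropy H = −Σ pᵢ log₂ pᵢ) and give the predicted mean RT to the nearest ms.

717 ms

Entropy contributions −pᵢ log₂ pᵢ: 0.3671, 0.5100, 0.4453, 0.5000, 0.4453; sum H = 2.2677 bits.
RT = a + bH = 275 + 195·2.2677 = 717.20 ms.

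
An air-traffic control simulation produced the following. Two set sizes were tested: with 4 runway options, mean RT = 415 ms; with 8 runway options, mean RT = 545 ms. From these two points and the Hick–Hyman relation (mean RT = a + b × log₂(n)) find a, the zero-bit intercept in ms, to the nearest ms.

Slope: b = (545 − 415) / (log₂ 8 − log₂ 4) = 130/1.0000 = 130 ms/bit.
a = RT₁ − b·log₂ n₁ = 415 − 130 × 2 = 155.000 ms.

155 ms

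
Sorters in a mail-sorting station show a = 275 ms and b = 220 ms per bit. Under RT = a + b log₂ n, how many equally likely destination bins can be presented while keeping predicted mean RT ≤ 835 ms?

Information budget: (835 − 275)/220 = 2.5455 bits, so n ≤ 2^2.5455 = 5.838 → at most 5.

5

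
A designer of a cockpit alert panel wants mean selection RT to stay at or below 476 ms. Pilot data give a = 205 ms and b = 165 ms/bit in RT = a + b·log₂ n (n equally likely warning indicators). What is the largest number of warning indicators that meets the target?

3

165·log₂ n ≤ 476 − 205 = 271, giving log₂ n ≤ 1.6424 and n ≤ 3.122. The largest whole number is 3.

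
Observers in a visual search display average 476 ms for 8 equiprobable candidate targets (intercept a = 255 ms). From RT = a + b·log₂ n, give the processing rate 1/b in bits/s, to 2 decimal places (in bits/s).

Choice component = 476 − 255 = 221 ms over log₂(8) = 3 bits.
b = 221 / 3 = 73.667 ms/bit, so 1/b = 13.575 bits/s.

13.57 bits/s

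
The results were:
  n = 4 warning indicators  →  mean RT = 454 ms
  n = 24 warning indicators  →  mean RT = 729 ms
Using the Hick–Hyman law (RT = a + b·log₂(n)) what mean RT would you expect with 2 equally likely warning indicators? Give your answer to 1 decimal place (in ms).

347.6 ms

Solve the two-equation system in a and b:
  b = (729 − 454) / (log₂ 24 − log₂ 4) = 275 / (4.5850 − 2) = 106.385 ms/bit
  a = 454 − 106.385 × 2 = 241.231 ms
Then RT(2) = 241.231 + 106.385 × log₂ 2 = 241.231 + 106.385 × 1 ≈ 347.615 ms.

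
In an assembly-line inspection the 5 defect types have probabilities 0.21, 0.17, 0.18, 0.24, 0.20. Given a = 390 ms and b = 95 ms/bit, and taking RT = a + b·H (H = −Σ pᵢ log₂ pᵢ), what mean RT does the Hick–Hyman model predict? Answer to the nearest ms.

610 ms

H = 0.21·log₂(1/0.21) + 0.17·log₂(1/0.17) + 0.18·log₂(1/0.18) + 0.24·log₂(1/0.24) + 0.20·log₂(1/0.20) = 2.3112 bits.
RT = 390 + 95 × 2.3112 = 609.57 ms.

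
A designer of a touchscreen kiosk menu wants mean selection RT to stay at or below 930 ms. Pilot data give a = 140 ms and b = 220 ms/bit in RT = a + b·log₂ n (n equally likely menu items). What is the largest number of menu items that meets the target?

220·log₂ n ≤ 930 − 140 = 790, giving log₂ n ≤ 3.5909 and n ≤ 12.050. The largest whole number is 12.

12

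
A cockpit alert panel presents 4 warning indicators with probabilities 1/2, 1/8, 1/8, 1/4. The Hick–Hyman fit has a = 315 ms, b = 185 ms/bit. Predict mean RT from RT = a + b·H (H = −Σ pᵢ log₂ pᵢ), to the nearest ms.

639 ms

Each term −pᵢ log₂ pᵢ: 0.5·1 + 0.125·3 + 0.125·3 + 0.25·2; summed, H = 1.750 bits.
Mean RT = a + bH = 315 + 185·1.750 = 638.75 ms.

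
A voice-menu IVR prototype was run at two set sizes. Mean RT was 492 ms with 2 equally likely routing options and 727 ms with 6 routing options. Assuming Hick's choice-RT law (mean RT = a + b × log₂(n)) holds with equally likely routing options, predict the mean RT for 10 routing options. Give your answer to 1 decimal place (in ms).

836.3 ms

Fit slope and intercept:
  b = (727 − 492) / (log₂ 6 − log₂ 2) = 235 / (2.5850 − 1) = 148.268 ms/bit
  a = 492 − 148.268 × 1 = 343.732 ms
Then RT(10) = 343.732 + 148.268 × log₂ 10 = 343.732 + 148.268 × 3.3219 ≈ 836.269 ms.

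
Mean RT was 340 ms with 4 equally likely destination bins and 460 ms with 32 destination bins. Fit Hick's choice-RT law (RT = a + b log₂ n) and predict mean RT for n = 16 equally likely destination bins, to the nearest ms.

420 ms

With log₂ n on the abscissa the relation is linear; from the two conditions:
  b = (460 − 340) / (log₂ 32 − log₂ 4) = 120 / (5 − 2) = 40 ms/bit
  a = 340 − 40 × 2 = 260 ms
Then RT(16) = 260 + 40 × log₂ 16 = 260 + 40 × 4 ≈ 420.000 ms.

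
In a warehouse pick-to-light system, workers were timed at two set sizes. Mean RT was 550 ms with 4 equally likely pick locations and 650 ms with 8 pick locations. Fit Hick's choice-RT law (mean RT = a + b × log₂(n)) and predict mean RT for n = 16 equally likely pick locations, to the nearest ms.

Fit slope and intercept:
  b = (650 − 550) / (log₂ 8 − log₂ 4) = 100 / (3 − 2) = 100 ms/bit
  a = 550 − 100 × 2 = 350 ms
Then RT(16) = 350 + 100 × log₂ 16 = 350 + 100 × 4 ≈ 750.000 ms.

750 ms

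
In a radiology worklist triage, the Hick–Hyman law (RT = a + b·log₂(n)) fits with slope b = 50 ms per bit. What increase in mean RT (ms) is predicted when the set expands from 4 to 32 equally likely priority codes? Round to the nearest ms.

150 ms

Only the slope matters, since a is common to both: ΔRT = b·log₂(n₂/n₁).
log₂(32) − log₂(4) = log₂(32/4) = log₂(8) = 3.
ΔRT = 50 × 3.0000 = 150.000 ms.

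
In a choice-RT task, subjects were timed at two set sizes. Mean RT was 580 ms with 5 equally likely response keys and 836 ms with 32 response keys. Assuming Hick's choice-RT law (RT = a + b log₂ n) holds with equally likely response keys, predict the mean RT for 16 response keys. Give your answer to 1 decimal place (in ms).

740.4 ms

With log₂ n on the abscissa the relation is linear; from the two conditions:
  b = (836 − 580) / (log₂ 32 − log₂ 5) = 256 / (5 − 2.3219) = 95.591 ms/bit
  a = 580 − 95.591 × 2.3219 = 358.044 ms
Then RT(16) = 358.044 + 95.591 × log₂ 16 = 358.044 + 95.591 × 4 ≈ 740.409 ms.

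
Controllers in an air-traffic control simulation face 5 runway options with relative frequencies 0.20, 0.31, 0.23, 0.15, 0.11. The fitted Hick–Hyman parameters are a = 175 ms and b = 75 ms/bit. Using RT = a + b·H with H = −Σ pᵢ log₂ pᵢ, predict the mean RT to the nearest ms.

343 ms

Entropy contributions −pᵢ log₂ pᵢ: 0.4644, 0.5238, 0.4877, 0.4105, 0.3503; sum H = 2.2367 bits.
RT = a + bH = 175 + 75·2.2367 = 342.75 ms.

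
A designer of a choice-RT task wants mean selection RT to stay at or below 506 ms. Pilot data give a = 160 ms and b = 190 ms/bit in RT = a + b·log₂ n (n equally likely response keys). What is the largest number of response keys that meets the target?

Information budget: (506 − 160)/190 = 1.8211 bits, so n ≤ 2^1.8211 = 3.533 → at most 3.

3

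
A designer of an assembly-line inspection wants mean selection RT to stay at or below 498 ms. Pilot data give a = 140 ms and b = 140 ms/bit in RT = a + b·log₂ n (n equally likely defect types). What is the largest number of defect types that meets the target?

Set 140 + 140·log₂ n ≤ 498 → log₂ n ≤ (498 − 140)/140 = 2.5571.
So n ≤ 2^2.5571 = 5.885; the largest integer n is 5.

5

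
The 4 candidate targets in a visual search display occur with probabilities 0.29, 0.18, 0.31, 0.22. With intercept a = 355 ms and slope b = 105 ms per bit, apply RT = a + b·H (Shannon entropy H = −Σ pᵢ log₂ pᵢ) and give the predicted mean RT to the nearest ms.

Entropy contributions −pᵢ log₂ pᵢ: 0.5179, 0.4453, 0.5238, 0.4806; sum H = 1.9676 bits.
RT = a + bH = 355 + 105·1.9676 = 561.60 ms.

562 ms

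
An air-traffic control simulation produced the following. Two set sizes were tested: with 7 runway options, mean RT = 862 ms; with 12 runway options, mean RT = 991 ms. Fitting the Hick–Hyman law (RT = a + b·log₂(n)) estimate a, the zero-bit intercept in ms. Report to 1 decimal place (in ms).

396.3 ms

Slope: b = (991 − 862) / (log₂ 12 − log₂ 7) = 129/0.7776 = 165.893 ms/bit.
Intercept: a = 862 − 165.893·log₂(7) = 396.278 ms.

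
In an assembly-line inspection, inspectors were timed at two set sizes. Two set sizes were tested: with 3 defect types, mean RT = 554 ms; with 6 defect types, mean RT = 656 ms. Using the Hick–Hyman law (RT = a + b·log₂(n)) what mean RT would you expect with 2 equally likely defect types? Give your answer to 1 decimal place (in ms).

With log₂ n on the abscissa the relation is linear; from the two conditions:
  b = (656 − 554) / (log₂ 6 − log₂ 3) = 102 / (2.5850 − 1.5850) = 102.000 ms/bit
  a = 554 − 102.000 × 1.5850 = 392.334 ms
Then RT(2) = 392.334 + 102.000 × log₂ 2 = 392.334 + 102.000 × 1 ≈ 494.334 ms.

494.3 ms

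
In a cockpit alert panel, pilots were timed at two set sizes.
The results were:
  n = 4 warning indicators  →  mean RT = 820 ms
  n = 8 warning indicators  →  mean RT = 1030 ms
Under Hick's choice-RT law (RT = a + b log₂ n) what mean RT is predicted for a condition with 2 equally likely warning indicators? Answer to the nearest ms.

610 ms

Fit slope and intercept:
  b = (1030 − 820) / (log₂ 8 − log₂ 4) = 210 / (3 − 2) = 210 ms/bit
  a = 820 − 210 × 2 = 400 ms
Then RT(2) = 400 + 210 × log₂ 2 = 400 + 210 × 1 ≈ 610.000 ms.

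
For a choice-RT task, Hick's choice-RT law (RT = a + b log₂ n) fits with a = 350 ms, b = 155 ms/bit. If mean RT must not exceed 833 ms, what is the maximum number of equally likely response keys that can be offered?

Set 350 + 155·log₂ n ≤ 833 → log₂ n ≤ (833 − 350)/155 = 3.1161.
So n ≤ 2^3.1161 = 8.671; the largest integer n is 8.

8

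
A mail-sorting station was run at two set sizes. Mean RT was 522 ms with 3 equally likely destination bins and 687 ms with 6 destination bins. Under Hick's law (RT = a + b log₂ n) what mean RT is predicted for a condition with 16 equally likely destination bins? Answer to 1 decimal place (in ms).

920.5 ms

Fit slope and intercept:
  b = (687 − 522) / (log₂ 6 − log₂ 3) = 165 / (2.5850 − 1.5850) = 165.000 ms/bit
  a = 522 − 165.000 × 1.5850 = 260.481 ms
Then RT(16) = 260.481 + 165.000 × log₂ 16 = 260.481 + 165.000 × 4 ≈ 920.481 ms.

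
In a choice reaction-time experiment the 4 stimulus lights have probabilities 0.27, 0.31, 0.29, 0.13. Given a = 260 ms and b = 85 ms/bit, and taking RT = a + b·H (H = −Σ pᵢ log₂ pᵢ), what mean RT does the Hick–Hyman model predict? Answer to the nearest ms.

424 ms

Entropy contributions −pᵢ log₂ pᵢ: 0.5100, 0.5238, 0.5179, 0.3826; sum H = 1.9344 bits.
RT = a + bH = 260 + 85·1.9344 = 424.42 ms.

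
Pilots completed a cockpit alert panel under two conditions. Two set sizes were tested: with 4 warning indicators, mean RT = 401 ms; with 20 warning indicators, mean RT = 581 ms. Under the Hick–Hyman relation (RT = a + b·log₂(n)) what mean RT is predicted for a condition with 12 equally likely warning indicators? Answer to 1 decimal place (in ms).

523.9 ms

With log₂ n on the abscissa the relation is linear; from the two conditions:
  b = (581 − 401) / (log₂ 20 − log₂ 4) = 180 / (4.3219 − 2) = 77.522 ms/bit
  a = 401 − 77.522 × 2 = 245.956 ms
Then RT(12) = 245.956 + 77.522 × log₂ 12 = 245.956 + 77.522 × 3.5850 ≈ 523.869 ms.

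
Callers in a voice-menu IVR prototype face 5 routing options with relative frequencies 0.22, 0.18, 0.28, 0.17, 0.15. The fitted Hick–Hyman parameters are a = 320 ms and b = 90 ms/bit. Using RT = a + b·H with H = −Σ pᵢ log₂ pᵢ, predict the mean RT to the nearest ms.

H = 0.22·log₂(1/0.22) + 0.18·log₂(1/0.18) + 0.28·log₂(1/0.28) + 0.17·log₂(1/0.17) + 0.15·log₂(1/0.15) = 2.2852 bits.
RT = 320 + 90 × 2.2852 = 525.67 ms.

526 ms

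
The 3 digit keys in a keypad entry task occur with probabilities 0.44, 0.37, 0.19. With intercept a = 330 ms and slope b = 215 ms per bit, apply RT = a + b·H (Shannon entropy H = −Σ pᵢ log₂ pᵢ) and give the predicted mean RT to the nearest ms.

654 ms

H = 0.44·log₂(1/0.44) + 0.37·log₂(1/0.37) + 0.19·log₂(1/0.19) = 1.5071 bits.
RT = 330 + 215 × 1.5071 = 654.03 ms.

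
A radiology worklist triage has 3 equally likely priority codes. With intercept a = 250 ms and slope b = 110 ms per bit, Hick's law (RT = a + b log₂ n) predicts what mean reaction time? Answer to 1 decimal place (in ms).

log₂(3) = 1.5850 bits, so RT = 250 + 110 × 1.5850 ≈ 424.346 ms.

424.3 ms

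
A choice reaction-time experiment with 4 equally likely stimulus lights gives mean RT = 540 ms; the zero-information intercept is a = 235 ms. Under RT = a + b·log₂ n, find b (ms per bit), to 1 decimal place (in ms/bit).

152.5 ms/bit

b = (540 − 235) / log₂(4) = 305 / 2 = 152.500 ms/bit.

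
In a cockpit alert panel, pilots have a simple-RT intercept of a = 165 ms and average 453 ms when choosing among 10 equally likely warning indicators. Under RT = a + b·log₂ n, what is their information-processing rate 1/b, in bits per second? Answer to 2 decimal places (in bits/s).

11.53 bits/s

b = (453 − 165)/log₂ 10 = 288/3.3219 = 86.697 ms per bit = 0.08670 s/bit; the reciprocal is 11.534 bits/s.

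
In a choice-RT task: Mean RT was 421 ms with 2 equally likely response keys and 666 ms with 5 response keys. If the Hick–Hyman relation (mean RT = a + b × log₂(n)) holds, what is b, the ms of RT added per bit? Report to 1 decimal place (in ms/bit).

185.3 ms/bit

b = (RT₂ − RT₁)/(log₂ n₂ − log₂ n₁) = (666 − 421)/(2.3219 − 1) = 185.335 ms/bit.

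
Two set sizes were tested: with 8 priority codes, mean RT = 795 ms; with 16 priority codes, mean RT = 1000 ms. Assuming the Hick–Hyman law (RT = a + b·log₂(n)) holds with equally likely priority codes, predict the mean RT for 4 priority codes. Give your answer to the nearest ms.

Fit slope and intercept:
  b = (1000 − 795) / (log₂ 16 − log₂ 8) = 205 / (4 − 3) = 205 ms/bit
  a = 795 − 205 × 3 = 180 ms
Then RT(4) = 180 + 205 × log₂ 4 = 180 + 205 × 2 ≈ 590.000 ms.

590 ms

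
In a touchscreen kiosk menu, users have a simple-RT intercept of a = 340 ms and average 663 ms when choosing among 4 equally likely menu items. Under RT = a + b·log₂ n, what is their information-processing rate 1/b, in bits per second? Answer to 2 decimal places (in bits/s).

b = (663 − 340)/log₂ 4 = 323/2 = 161.500 ms per bit = 0.16150 s/bit; the reciprocal is 6.192 bits/s.

6.19 bits/s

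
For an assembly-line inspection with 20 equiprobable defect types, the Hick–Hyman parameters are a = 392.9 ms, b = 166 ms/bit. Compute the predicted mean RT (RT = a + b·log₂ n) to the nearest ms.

1110 ms

log₂(20) = 4.3219 bits, so RT = 392.9 + 166 × 4.3219 ≈ 1110.340 ms.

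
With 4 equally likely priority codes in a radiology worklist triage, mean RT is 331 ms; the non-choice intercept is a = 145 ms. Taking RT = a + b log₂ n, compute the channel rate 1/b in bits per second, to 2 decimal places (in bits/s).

b = (331 − 145)/log₂ 4 = 186/2 = 93.000 ms per bit = 0.09300 s/bit; the reciprocal is 10.753 bits/s.

10.75 bits/s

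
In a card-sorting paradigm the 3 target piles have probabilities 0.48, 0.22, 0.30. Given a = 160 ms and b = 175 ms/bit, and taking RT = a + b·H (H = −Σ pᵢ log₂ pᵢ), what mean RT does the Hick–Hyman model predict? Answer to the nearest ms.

Entropy contributions −pᵢ log₂ pᵢ: 0.5083, 0.4806, 0.5211; sum H = 1.5099 bits.
RT = a + bH = 160 + 175·1.5099 = 424.24 ms.

424 ms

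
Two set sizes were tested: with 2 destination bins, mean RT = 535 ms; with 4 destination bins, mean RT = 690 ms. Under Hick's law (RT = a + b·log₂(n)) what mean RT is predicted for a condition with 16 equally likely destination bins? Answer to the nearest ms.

Solve the two-equation system in a and b:
  b = (690 − 535) / (log₂ 4 − log₂ 2) = 155 / (2 − 1) = 155 ms/bit
  a = 535 − 155 × 1 = 380 ms
Then RT(16) = 380 + 155 × log₂ 16 = 380 + 155 × 4 ≈ 1000.000 ms.

1000 ms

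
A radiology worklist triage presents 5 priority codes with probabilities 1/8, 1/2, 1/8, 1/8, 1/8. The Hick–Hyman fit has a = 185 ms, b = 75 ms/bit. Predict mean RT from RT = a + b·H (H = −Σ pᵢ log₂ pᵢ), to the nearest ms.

Each term −pᵢ log₂ pᵢ: 0.125·3 + 0.5·1 + 0.125·3 + 0.125·3 + 0.125·3; summed, H = 2.000 bits.
Mean RT = a + bH = 185 + 75·2.000 = 335.00 ms.

335 ms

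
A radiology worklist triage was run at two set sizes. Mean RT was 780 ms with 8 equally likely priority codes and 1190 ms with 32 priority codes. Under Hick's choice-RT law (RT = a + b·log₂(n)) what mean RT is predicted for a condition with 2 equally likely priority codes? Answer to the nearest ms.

370 ms

Solve the two-equation system in a and b:
  b = (1190 − 780) / (log₂ 32 − log₂ 8) = 410 / (5 − 3) = 205 ms/bit
  a = 780 − 205 × 3 = 165 ms
Then RT(2) = 165 + 205 × log₂ 2 = 165 + 205 × 1 ≈ 370.000 ms.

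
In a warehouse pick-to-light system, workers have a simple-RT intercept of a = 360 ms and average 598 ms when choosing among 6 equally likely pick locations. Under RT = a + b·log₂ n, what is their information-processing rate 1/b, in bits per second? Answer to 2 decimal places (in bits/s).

10.86 bits/s

Choice component = 598 − 360 = 238 ms over log₂(6) = 2.5850 bits.
b = 238 / 2.5850 = 92.071 ms/bit, so 1/b = 10.861 bits/s.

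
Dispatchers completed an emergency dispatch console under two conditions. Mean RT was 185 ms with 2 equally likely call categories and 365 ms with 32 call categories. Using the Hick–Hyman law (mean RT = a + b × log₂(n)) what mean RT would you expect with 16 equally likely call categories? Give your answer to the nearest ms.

With log₂ n on the abscissa the relation is linear; from the two conditions:
  b = (365 − 185) / (log₂ 32 − log₂ 2) = 180 / (5 − 1) = 45 ms/bit
  a = 185 − 45 × 1 = 140 ms
Then RT(16) = 140 + 45 × log₂ 16 = 140 + 45 × 4 ≈ 320.000 ms.

320 ms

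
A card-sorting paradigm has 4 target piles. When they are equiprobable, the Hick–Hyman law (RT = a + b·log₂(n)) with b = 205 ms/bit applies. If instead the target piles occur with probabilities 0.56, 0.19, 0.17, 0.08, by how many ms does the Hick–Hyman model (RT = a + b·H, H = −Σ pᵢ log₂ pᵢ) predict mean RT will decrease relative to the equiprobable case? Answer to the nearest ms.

Equiprobable entropy H₀ = log₂ 4 = 2.0000 bits.
Skewed entropy H = −Σ pᵢ log₂ pᵢ = 1.6498 bits.
ΔRT = b·(H₀ − H) = 205 × 0.3502 = 71.80 ms.

72 ms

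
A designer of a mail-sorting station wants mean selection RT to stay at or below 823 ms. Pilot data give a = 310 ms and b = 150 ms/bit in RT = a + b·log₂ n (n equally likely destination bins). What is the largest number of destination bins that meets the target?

150·log₂ n ≤ 823 − 310 = 513, giving log₂ n ≤ 3.4200 and n ≤ 10.703. The largest whole number is 10.

10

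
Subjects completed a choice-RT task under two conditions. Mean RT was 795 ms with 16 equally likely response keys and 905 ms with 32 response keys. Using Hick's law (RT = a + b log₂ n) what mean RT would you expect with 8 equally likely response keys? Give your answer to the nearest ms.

RT is linear in log₂ n, so two points fix the line:
  b = (905 − 795) / (log₂ 32 − log₂ 16) = 110 / (5 − 4) = 110 ms/bit
  a = 795 − 110 × 4 = 355 ms
Then RT(8) = 355 + 110 × log₂ 8 = 355 + 110 × 3 ≈ 685.000 ms.

685 ms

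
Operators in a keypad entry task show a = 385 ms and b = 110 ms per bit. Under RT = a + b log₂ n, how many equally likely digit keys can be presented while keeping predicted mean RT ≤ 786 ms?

110·log₂ n ≤ 786 − 385 = 401, giving log₂ n ≤ 3.6455 and n ≤ 12.514. The largest whole number is 12.

12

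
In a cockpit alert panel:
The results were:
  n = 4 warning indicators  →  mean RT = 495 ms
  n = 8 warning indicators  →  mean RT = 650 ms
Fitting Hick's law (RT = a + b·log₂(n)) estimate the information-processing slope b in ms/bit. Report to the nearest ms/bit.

Slope: b = (650 − 495) / (log₂ 8 − log₂ 4) = 155/1.0000 = 155 ms/bit.

155 ms/bit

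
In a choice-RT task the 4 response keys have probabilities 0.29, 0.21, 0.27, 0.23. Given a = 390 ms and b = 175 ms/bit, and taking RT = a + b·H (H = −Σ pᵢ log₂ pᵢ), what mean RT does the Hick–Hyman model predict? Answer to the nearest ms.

738 ms

Entropy contributions −pᵢ log₂ pᵢ: 0.5179, 0.4728, 0.5100, 0.4877; sum H = 1.9884 bits.
RT = a + bH = 390 + 175·1.9884 = 737.97 ms.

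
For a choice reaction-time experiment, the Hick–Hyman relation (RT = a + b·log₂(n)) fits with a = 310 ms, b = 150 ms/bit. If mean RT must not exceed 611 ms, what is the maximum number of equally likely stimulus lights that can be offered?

4

Information budget: (611 − 310)/150 = 2.0067 bits, so n ≤ 2^2.0067 = 4.019 → at most 4.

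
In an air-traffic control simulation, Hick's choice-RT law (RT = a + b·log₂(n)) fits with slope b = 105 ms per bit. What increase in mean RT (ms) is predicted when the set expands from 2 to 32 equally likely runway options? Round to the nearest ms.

420 ms

Only the slope matters, since a is common to both: ΔRT = b·log₂(n₂/n₁).
log₂(32) − log₂(2) = log₂(32/2) = log₂(16) = 4.
ΔRT = 105 × 4.0000 = 420.000 ms.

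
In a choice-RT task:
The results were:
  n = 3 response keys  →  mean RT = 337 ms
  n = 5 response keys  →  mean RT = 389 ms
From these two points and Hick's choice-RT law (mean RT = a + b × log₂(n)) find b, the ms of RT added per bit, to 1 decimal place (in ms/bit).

70.6 ms/bit

Slope: b = (389 − 337) / (log₂ 5 − log₂ 3) = 52/0.7370 = 70.560 ms/bit.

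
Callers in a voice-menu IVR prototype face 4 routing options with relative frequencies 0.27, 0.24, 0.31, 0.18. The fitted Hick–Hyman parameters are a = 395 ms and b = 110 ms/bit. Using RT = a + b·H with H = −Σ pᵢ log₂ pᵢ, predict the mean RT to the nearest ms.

Entropy contributions −pᵢ log₂ pᵢ: 0.5100, 0.4941, 0.5238, 0.4453; sum H = 1.9733 bits.
RT = a + bH = 395 + 110·1.9733 = 612.06 ms.

612 ms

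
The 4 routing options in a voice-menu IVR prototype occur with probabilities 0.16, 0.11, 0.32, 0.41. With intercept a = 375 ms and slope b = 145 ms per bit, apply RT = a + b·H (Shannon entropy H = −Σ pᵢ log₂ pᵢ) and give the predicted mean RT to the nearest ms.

H = 0.16·log₂(1/0.16) + 0.11·log₂(1/0.11) + 0.32·log₂(1/0.32) + 0.41·log₂(1/0.41) = 1.8267 bits.
RT = 375 + 145 × 1.8267 = 639.87 ms.

640 ms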